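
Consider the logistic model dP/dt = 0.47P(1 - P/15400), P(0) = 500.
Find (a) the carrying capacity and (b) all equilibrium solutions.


Logistic ODE dP/dt = 0.47P(1 - P/15400) has equilibria where dP/dt = 0, i.e. P = 0 or P = 15400.
The coefficient (1 - P/K) = 0 when P = K, identifying K = 15400 as the carrying capacity.
(a) K = 15400; (b) equilibria P = 0 and P = 15400.


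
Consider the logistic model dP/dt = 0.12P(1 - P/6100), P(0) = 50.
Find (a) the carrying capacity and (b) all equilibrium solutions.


Logistic ODE dP/dt = 0.12P(1 - P/6100) has equilibria where dP/dt = 0, i.e. P = 0 or P = 6100.
The coefficient (1 - P/K) = 0 when P = K, identifying K = 6100 as the carrying capacity.
(a) K = 6100; (b) equilibria P = 0 and P = 6100.


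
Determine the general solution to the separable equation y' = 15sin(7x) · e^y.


Separate: e^(-y) dy = 15sin(7x) dx.
Integrate: -e^(-y) = -(15/7)cos(7x) + C₀.
Rearrange: e^(-y) = (15/7)cos(7x) + C.


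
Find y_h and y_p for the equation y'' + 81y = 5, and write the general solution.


Homogeneous part: r² + 81 = 0 ⇒ r = ±9i, so y_h = C₁cos(9x) + C₂sin(9x).
Try constant y_p = A; plug in: 81A = 5 ⇒ A = 5/81.
General solution: y = C₁cos(9x) + C₂sin(9x) + 5/81.


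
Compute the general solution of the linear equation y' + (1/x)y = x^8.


P(x) = 1/x ⇒ μ = x^1.
(x^1 y)' = x^1·x^8 = x^9.
Integrate: x^1 y = x^10/(10) + C.
Solve for y: y = (1/10)x^9 + C/x^1.


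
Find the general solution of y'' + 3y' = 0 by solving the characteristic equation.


Characteristic equation: r² + 3r = 0.
Factor: (r + 3)(r - 0) = 0 ⇒ r = -3, 0 (distinct real).
General solution: y = C₁e^(-3x) + C₂.


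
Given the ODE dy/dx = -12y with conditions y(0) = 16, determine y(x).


General solution of y' = -12y is y = Ce^(-12x).
Apply y(0) = 16: C = 16.
Particular solution: y = 16e^(-12x).


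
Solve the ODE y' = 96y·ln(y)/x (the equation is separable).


Separate: dy/[y ln(y)] = 96 dx/x.
Substitute u = ln(y): du/u = 96 dx/x.
Integrate: ln|ln(y)| = 96ln|x| + C₀, hence ln(y) = C·x^96.


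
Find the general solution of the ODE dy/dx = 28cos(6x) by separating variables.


g(y) = 1, so integrate directly: y = ∫ 28cos(6x) dx = (14/3)sin(6x) + C.


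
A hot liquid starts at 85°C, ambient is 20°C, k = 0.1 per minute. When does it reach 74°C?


From T(t) = T_a + (T₀ - T_a)e^(-kt), set T(t) = 74:
(74 - 20) / (85 - 20) = e^(-0.1t), so t = -ln(0.831)/0.1 ≈ 1.9 minutes.


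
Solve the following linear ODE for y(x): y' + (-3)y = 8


P(x) = -3 ⇒ μ = e^(-3x).
(μ y)' = 8e^(-3x) ⇒ μ y = -(8/3)e^(-3x) + C.
Divide by μ: y = -8/3 + Ce^(3x).


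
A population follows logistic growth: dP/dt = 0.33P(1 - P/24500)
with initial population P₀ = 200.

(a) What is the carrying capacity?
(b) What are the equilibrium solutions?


Logistic ODE dP/dt = 0.33P(1 - P/24500) has equilibria where dP/dt = 0, i.e. P = 0 or P = 24500.
The coefficient (1 - P/K) = 0 when P = K, identifying K = 24500 as the carrying capacity.
(a) K = 24500; (b) equilibria P = 0 and P = 24500.


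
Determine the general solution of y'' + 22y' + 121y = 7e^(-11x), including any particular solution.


Characteristic polynomial (r + 11)² = 0; repeated root r = -11.
y_h = (C₁ + C₂x)e^(-11x). Forcing matches the repeated root (resonance), so try y_p = Ax² e^(-11x).
Substitute and solve for A: 2A = 7, so A = 7/2.
General solution: y = (C₁ + C₂x + (7/2)x²)e^(-11x).


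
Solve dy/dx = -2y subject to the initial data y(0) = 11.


General solution of y' = -2y is y = Ce^(-2x).
Apply y(0) = 11: C = 11.
Particular solution: y = 11e^(-2x).


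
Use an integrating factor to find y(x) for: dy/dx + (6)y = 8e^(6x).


P(x) = 6 ⇒ μ = e^(6x).
(μ y)' = 8e^(12x) ⇒ μ y = (8/12)e^(12x) + C.
Divide by μ: y = (2/3)e^(6x) + Ce^(-6x).


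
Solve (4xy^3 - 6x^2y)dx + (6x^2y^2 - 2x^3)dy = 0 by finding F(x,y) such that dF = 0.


Check exactness: ∂M/∂y = 12xy^2 - 6x^2 and ∂N/∂x = 12xy^2 - 6x^2; equal, so the equation is exact.
Integrate M with respect to x (treating y as constant): ∫M dx = 2x^2y^3 - 2x^3y + h(y).
Differentiate w.r.t. y and set equal to N: all terms match, so h'(y) = 0 and h is a constant absorbed into C.
General solution: 2x^2y^3 - 2x^3y = C.


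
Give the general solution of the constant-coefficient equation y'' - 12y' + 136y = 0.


Characteristic equation: r² - 12r + 136 = 0.
Discriminant is negative; roots r = 6 ± 10i (complex conjugate pair).
General solution uses e^(α x)(C₁ cos(β x) + C₂ sin(β x)): y = e^(6x)(C₁cos(10x) + C₂sin(10x)).


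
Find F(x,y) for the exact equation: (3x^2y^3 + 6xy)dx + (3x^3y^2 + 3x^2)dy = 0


Check exactness: ∂M/∂y = 9x^2y^2 + 6x and ∂N/∂x = 9x^2y^2 + 6x; equal, so the equation is exact.
Integrate M with respect to x (treating y as constant): ∫M dx = x^3y^3 + 3x^2y + h(y).
Differentiate w.r.t. y and set equal to N: all terms match, so h'(y) = 0 and h is a constant absorbed into C.
General solution: x^3y^3 + 3x^2y = C.


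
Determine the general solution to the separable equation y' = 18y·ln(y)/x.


Separate: dy/[y ln(y)] = 18 dx/x.
Substitute u = ln(y): du/u = 18 dx/x.
Integrate: ln|ln(y)| = 18ln|x| + C₀, hence ln(y) = C·x^18.


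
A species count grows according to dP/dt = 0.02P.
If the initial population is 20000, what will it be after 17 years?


The ODE dP/dt = 0.02P has solution P(t) = P(0)e^(0.02t).
Substitute P(0) = 20000 and t = 17: P(17) = 20000 e^(0.34) ≈ 28099.


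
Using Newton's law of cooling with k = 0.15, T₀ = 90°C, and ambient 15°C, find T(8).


Newton's law: dT/dt = -k(T - T_a) has solution T(t) = T_a + (T₀ - T_a)e^(-kt).
Plug in T_a = 15, T₀ = 90, k = 0.15, t = 8: T(8) = 15 + (75)e^(-1.20) ≈ 37.6°C.


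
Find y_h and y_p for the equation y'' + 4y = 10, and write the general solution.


Homogeneous part: r² + 4 = 0 ⇒ r = ±2i, so y_h = C₁cos(2x) + C₂sin(2x).
Try constant y_p = A; plug in: 4A = 10 ⇒ A = 5/2.
General solution: y = C₁cos(2x) + C₂sin(2x) + 5/2.


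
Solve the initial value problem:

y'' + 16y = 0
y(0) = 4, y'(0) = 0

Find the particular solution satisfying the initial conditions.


Characteristic roots of r² + 16 = 0 are ±4i, so y = C₁cos(4x) + C₂sin(4x).
Apply y(0) = 4: C₁ = 4. Differentiate and apply y'(0) = 0: 4·C₂ = 0, so C₂ = 0.
Particular solution: y = 4cos(4x).


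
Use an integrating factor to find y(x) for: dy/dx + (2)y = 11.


P(x) = 2, Q(x) = 11; integrating factor μ = e^(2x).
(μ y)' = 11e^(2x) ⇒ μ y = (11/2)e^(2x) + C.
Divide by μ: y = 11/2 + Ce^(-2x).


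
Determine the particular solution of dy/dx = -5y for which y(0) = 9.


General solution of y' = -5y is y = Ce^(-5x).
Apply y(0) = 9: C = 9.
Particular solution: y = 9e^(-5x).


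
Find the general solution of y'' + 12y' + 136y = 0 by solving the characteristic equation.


Characteristic equation: r² + 12r + 136 = 0.
Discriminant is negative; roots r = -6 ± 10i (complex conjugate pair).
General solution uses e^(α x)(C₁ cos(β x) + C₂ sin(β x)): y = e^(-6x)(C₁cos(10x) + C₂sin(10x)).


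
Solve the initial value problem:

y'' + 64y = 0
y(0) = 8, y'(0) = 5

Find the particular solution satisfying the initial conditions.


Characteristic roots of r² + 64 = 0 are ±8i, so y = C₁cos(8x) + C₂sin(8x).
Apply y(0) = 8: C₁ = 8. Differentiate and apply y'(0) = 5: 8·C₂ = 5, so C₂ = 5/8.
Particular solution: y = 8cos(8x) + (5/8)sin(8x).


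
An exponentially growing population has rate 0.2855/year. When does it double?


Exponential growth: P(t) = P₀ e^(0.2855t). Set P(t)/P₀ = 2: e^(0.2855t) = 2.
Solve: t = ln(2)/0.2855 ≈ 2.43 years.


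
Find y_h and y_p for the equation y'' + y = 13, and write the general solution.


Homogeneous part: r² + 1 = 0 ⇒ r = ±1i, so y_h = C₁cos(x) + C₂sin(x).
Try constant y_p = A; plug in: 1A = 13 ⇒ A = 13.
General solution: y = C₁cos(x) + C₂sin(x) + 13.


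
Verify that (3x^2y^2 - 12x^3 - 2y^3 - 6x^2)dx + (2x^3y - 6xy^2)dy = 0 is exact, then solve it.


Check exactness: ∂M/∂y = 6x^2y - 6y^2 and ∂N/∂x = 6x^2y - 6y^2; equal, so the equation is exact.
Integrate M with respect to x (treating y as constant): ∫M dx = x^3y^2 - 3x^4 - 2xy^3 - 2x^3 + h(y).
Differentiate w.r.t. y and set equal to N: all terms match, so h'(y) = 0 and h is a constant absorbed into C.
General solution: x^3y^2 - 3x^4 - 2xy^3 - 2x^3 = C.


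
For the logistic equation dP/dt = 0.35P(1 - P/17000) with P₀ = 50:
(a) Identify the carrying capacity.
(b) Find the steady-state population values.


Logistic ODE dP/dt = 0.35P(1 - P/17000) has equilibria where dP/dt = 0, i.e. P = 0 or P = 17000.
The coefficient (1 - P/K) = 0 when P = K, identifying K = 17000 as the carrying capacity.
(a) K = 17000; (b) equilibria P = 0 and P = 17000.


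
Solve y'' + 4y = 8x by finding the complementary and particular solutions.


Homogeneous: r² + 4 = 0 ⇒ r = ±2i, y_h = C₁cos(2x) + C₂sin(2x).
Polynomial forcing; try y_p = Ax + B. Then y_p'' + 4 y_p = 4(Ax + B) = 8x, so B = 0 and A = 2.
General solution: y = C₁cos(2x) + C₂sin(2x) + 2x.


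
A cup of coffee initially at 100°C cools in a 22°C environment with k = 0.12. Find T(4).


Newton's law: dT/dt = -k(T - T_a) has solution T(t) = T_a + (T₀ - T_a)e^(-kt).
Plug in T_a = 22, T₀ = 100, k = 0.12, t = 4: T(4) = 22 + (78)e^(-0.48) ≈ 70.3°C.


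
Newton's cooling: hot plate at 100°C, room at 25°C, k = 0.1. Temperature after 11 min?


Newton's law: dT/dt = -k(T - T_a) has solution T(t) = T_a + (T₀ - T_a)e^(-kt).
Plug in T_a = 25, T₀ = 100, k = 0.1, t = 11: T(11) = 25 + (75)e^(-1.10) ≈ 50.0°C.


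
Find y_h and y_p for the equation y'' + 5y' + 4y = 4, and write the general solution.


Characteristic roots of r² + 5r + 4 = 0 are -1, -4.
y_h = C₁e^(-x) + C₂e^(-4x).
Constant forcing; try y_p = A. Then 4A = 4 ⇒ A = 1.
General solution: y = C₁e^(-x) + C₂e^(-4x) + 1.


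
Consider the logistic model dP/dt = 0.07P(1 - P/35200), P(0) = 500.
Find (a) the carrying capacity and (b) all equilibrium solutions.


Logistic ODE dP/dt = 0.07P(1 - P/35200) has equilibria where dP/dt = 0, i.e. P = 0 or P = 35200.
The coefficient (1 - P/K) = 0 when P = K, identifying K = 35200 as the carrying capacity.
(a) K = 35200; (b) equilibria P = 0 and P = 35200.


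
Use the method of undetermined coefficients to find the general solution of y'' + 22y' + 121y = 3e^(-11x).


Characteristic polynomial (r + 11)² = 0; repeated root r = -11.
y_h = (C₁ + C₂x)e^(-11x). Forcing matches the repeated root (resonance), so try y_p = Ax² e^(-11x).
Substitute and solve for A: 2A = 3, so A = 3/2.
General solution: y = (C₁ + C₂x + (3/2)x²)e^(-11x).


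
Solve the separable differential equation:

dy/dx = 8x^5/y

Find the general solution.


Separate variables: y dy = 8x^5 dx.
Integrate both sides: y²/2 = (4/3)x^6 + C₀.
Multiply by 2: y² = (8/3)x^6 + C.


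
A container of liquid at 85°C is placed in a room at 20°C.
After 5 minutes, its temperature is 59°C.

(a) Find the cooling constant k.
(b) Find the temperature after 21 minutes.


Newton's law: T(t) = T_a + (T₀ - T_a)e^(-kt).
(a) Use T(5) = 59: (59 - 20)/(85 - 20) = e^(-k·5), so k = -ln(0.600)/5 ≈ 0.1022.
(b) Apply k to t = 21: T(21) = 20 + (65)e^(-2.145) ≈ 27.6°C.


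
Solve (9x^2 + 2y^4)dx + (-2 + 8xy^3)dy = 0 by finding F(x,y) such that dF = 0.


Check exactness: ∂M/∂y = 8y^3 and ∂N/∂x = 8y^3; equal, so the equation is exact.
Integrate M with respect to x (treating y as constant): ∫M dx = 3x^3 + 2xy^4 + h(y).
Differentiate w.r.t. y and set equal to N: the x-dependent terms already match, leaving h'(y) = -2. Integrate: h(y) = -2y.
So F(x,y) = -2y + 3x^3 + 2xy^4.
General solution: -2y + 3x^3 + 2xy^4 = C.


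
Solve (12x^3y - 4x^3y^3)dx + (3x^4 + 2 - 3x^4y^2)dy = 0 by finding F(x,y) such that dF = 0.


Check exactness: ∂M/∂y = 12x^3 - 12x^3y^2 and ∂N/∂x = 12x^3 - 12x^3y^2; equal, so the equation is exact.
Integrate M with respect to x (treating y as constant): ∫M dx = 3x^4y - x^4y^3 + h(y).
Differentiate w.r.t. y and set equal to N: the x-dependent terms already match, leaving h'(y) = 2. Integrate: h(y) = 2y.
So F(x,y) = 3x^4y + 2y - x^4y^3.
General solution: 3x^4y + 2y - x^4y^3 = C.


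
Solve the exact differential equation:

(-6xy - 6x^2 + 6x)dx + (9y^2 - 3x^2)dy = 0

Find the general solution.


Check exactness: ∂M/∂y = -6x and ∂N/∂x = -6x; equal, so the equation is exact.
Integrate M with respect to x (treating y as constant): ∫M dx = -3x^2y - 2x^3 + 3x^2 + h(y).
Differentiate w.r.t. y and set equal to N: the x-dependent terms already match, leaving h'(y) = 9y^2. Integrate: h(y) = 3y^3.
So F(x,y) = 3y^3 - 3x^2y - 2x^3 + 3x^2.
General solution: 3y^3 - 3x^2y - 2x^3 + 3x^2 = C.


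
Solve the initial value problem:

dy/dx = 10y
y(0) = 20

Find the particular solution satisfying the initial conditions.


General solution of y' = 10y is y = Ce^(10x).
Apply y(0) = 20: C = 20.
Particular solution: y = 20e^(10x).


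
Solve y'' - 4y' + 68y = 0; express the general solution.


Characteristic equation: r² - 4r + 68 = 0.
Discriminant is negative; roots r = 2 ± 8i (complex conjugate pair).
General solution uses e^(α x)(C₁ cos(β x) + C₂ sin(β x)): y = e^(2x)(C₁cos(8x) + C₂sin(8x)).


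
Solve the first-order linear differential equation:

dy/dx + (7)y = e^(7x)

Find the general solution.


P(x) = 7 ⇒ μ = e^(7x).
(μ y)' = e^(14x) ⇒ μ y = (1/14)e^(14x) + C.
Divide by μ: y = (1/14)e^(7x) + Ce^(-7x).


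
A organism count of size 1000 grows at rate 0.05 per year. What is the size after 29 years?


The ODE dP/dt = 0.05P has solution P(t) = P(0)e^(0.05t).
Substitute P(0) = 1000 and t = 29: P(29) = 1000 e^(1.45) ≈ 4263.


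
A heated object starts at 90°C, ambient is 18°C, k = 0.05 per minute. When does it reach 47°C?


From T(t) = T_a + (T₀ - T_a)e^(-kt), set T(t) = 47:
(47 - 18) / (90 - 18) = e^(-0.05t), so t = -ln(0.403)/0.05 ≈ 18.2 minutes.


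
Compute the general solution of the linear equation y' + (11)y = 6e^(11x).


P(x) = 11 ⇒ μ = e^(11x).
(μ y)' = 6e^(22x) ⇒ μ y = (6/22)e^(22x) + C.
Divide by μ: y = (3/11)e^(11x) + Ce^(-11x).


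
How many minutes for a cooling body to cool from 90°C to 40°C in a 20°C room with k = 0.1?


From T(t) = T_a + (T₀ - T_a)e^(-kt), set T(t) = 40:
(40 - 20) / (90 - 20) = e^(-0.1t), so t = -ln(0.286)/0.1 ≈ 12.5 minutes.


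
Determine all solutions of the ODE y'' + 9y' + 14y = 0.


Characteristic equation: r² + 9r + 14 = 0.
Factor: (r + 7)(r + 2) = 0 ⇒ r = -7, -2 (distinct real).
General solution: y = C₁e^(-7x) + C₂e^(-2x).


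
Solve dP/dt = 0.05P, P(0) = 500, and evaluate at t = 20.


The ODE dP/dt = 0.05P has solution P(t) = P(0)e^(0.05t).
Substitute P(0) = 500 and t = 20: P(20) = 500 e^(1.00) ≈ 1359.


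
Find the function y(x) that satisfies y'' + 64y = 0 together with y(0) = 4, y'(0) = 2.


Characteristic roots of r² + 64 = 0 are ±8i, so y = C₁cos(8x) + C₂sin(8x).
Apply y(0) = 4: C₁ = 4. Differentiate and apply y'(0) = 2: 8·C₂ = 2, so C₂ = 1/4.
Particular solution: y = 4cos(8x) + (1/4)sin(8x).


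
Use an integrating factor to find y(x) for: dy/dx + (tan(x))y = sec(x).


P(x) = tan(x) ⇒ μ = e^(∫tan(x)dx) = sec(x).
(sec(x) y)' = sec²(x) ⇒ sec(x) y = tan(x) + C.
Multiply by cos(x): y = sin(x) + C·cos(x).


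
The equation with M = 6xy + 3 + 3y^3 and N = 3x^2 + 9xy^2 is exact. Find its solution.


Check exactness: ∂M/∂y = 6x + 9y^2 and ∂N/∂x = 6x + 9y^2; equal, so the equation is exact.
Integrate M with respect to x (treating y as constant): ∫M dx = 3x^2y + 3x + 3xy^3 + h(y).
Differentiate w.r.t. y and set equal to N: all terms match, so h'(y) = 0 and h is a constant absorbed into C.
General solution: 3x^2y + 3x + 3xy^3 = C.


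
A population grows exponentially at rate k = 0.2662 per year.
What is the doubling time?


Exponential growth: P(t) = P₀ e^(0.2662t). Set P(t)/P₀ = 2: e^(0.2662t) = 2.
Solve: t = ln(2)/0.2662 ≈ 2.60 years.


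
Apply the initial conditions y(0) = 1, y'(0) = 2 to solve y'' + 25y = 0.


Characteristic roots of r² + 25 = 0 are ±5i, so y = C₁cos(5x) + C₂sin(5x).
Apply y(0) = 1: C₁ = 1. Differentiate and apply y'(0) = 2: 5·C₂ = 2, so C₂ = 2/5.
Particular solution: y = cos(5x) + (2/5)sin(5x).


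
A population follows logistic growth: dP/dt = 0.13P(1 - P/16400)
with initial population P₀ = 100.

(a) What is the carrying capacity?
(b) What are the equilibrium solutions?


Logistic ODE dP/dt = 0.13P(1 - P/16400) has equilibria where dP/dt = 0, i.e. P = 0 or P = 16400.
The coefficient (1 - P/K) = 0 when P = K, identifying K = 16400 as the carrying capacity.
(a) K = 16400; (b) equilibria P = 0 and P = 16400.


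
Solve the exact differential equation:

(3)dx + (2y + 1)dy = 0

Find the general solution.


Check exactness: ∂M/∂y = 0 and ∂N/∂x = 0; equal, so the equation is exact.
Integrate M with respect to x (treating y as constant): ∫M dx = 3x + h(y).
Differentiate w.r.t. y and set equal to N: the x-dependent terms already match, leaving h'(y) = 2y + 1. Integrate: h(y) = y^2 + y.
So F(x,y) = y^2 + 3x + y.
General solution: y^2 + 3x + y = C.


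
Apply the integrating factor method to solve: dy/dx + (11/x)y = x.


P(x) = 11/x ⇒ μ = x^11.
(x^11 y)' = x^12 ⇒ x^11 y = x^13/(13) + C.
Solve for y: y = (1/13)x^2 + C/x^11.


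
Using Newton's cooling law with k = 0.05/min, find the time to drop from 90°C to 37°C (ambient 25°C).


From T(t) = T_a + (T₀ - T_a)e^(-kt), set T(t) = 37:
(37 - 25) / (90 - 25) = e^(-0.05t), so t = -ln(0.185)/0.05 ≈ 33.8 minutes.


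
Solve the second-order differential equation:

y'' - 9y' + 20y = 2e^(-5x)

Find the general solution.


Characteristic roots of r² - 9r + 20 = 0 are 5, 4.
y_h = C₁e^(5x) + C₂e^(4x).
Forcing exponent -5 is not a characteristic root; try y_p = Ae^(-5x).
Substitute: A·(25 + (-9)·-5 + (20)) = A·90 = 2, so A = 1/45.
General solution: y = C₁e^(5x) + C₂e^(4x) + (1/45)e^(-5x).


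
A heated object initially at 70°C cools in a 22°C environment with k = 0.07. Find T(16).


Newton's law: dT/dt = -k(T - T_a) has solution T(t) = T_a + (T₀ - T_a)e^(-kt).
Plug in T_a = 22, T₀ = 70, k = 0.07, t = 16: T(16) = 22 + (48)e^(-1.12) ≈ 37.7°C.


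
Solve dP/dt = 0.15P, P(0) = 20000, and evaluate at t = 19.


The ODE dP/dt = 0.15P has solution P(t) = P(0)e^(0.15t).
Substitute P(0) = 20000 and t = 19: P(19) = 20000 e^(2.85) ≈ 345756.


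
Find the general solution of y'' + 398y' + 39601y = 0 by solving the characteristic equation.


Characteristic equation: r² + 398r + 39601 = 0, i.e. (r + 199)² = 0.
Repeated root r = -199; include an x factor for the second linearly independent solution.
General solution: y = (C₁ + C₂x)e^(-199x).


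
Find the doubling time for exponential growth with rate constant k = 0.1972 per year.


Exponential growth: P(t) = P₀ e^(0.1972t). Set P(t)/P₀ = 2: e^(0.1972t) = 2.
Solve: t = ln(2)/0.1972 ≈ 3.51 years.


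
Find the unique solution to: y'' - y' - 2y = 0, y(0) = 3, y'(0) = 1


Characteristic roots of r² - r - 2 = 0 are 2, -1.
General solution y = c₁ e^(2x) + c₂ e^(-x).
Apply y(0) = 3: c₁ + c₂ = 3. Apply y'(0) = 1: 2 c₁ - 1 c₂ = 1.
Solve: c₁ = 4/3, c₂ = 5/3.
Particular solution: y = (4/3)e^(2x) + (5/3)e^(-x).


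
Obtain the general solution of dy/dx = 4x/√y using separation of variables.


Separate: √y dy = 4x dx.
Integrate: (2/3)y^(3/2) = 2x² + C.


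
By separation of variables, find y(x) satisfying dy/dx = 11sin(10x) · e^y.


Separate: e^(-y) dy = 11sin(10x) dx.
Integrate: -e^(-y) = -(11/10)cos(10x) + C₀.
Rearrange: e^(-y) = (11/10)cos(10x) + C.


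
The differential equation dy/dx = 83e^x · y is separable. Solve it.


Separate variables: dy/y = 83e^x dx.
Integrate: ln|y| = 83e^x + C₀.
Exponentiate: y = Ce^(83e^x).


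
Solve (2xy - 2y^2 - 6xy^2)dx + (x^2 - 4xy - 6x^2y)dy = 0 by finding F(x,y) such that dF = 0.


Check exactness: ∂M/∂y = 2x - 4y - 12xy and ∂N/∂x = 2x - 4y - 12xy; equal, so the equation is exact.
Integrate M with respect to x (treating y as constant): ∫M dx = x^2y - 2xy^2 - 3x^2y^2 + h(y).
Differentiate w.r.t. y and set equal to N: all terms match, so h'(y) = 0 and h is a constant absorbed into C.
General solution: x^2y - 2xy^2 - 3x^2y^2 = C.


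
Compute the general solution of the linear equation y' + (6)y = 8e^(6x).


P(x) = 6 ⇒ μ = e^(6x).
(μ y)' = 8e^(12x) ⇒ μ y = (8/12)e^(12x) + C.
Divide by μ: y = (2/3)e^(6x) + Ce^(-6x).


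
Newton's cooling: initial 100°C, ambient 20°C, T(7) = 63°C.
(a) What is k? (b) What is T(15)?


Newton's law: T(t) = T_a + (T₀ - T_a)e^(-kt).
(a) Use T(7) = 63: (63 - 20)/(100 - 20) = e^(-k·7), so k = -ln(0.537)/7 ≈ 0.0887.
(b) Apply k to t = 15: T(15) = 20 + (80)e^(-1.330) ≈ 41.2°C.


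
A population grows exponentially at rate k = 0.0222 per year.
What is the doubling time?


Exponential growth: P(t) = P₀ e^(0.0222t). Set P(t)/P₀ = 2: e^(0.0222t) = 2.
Solve: t = ln(2)/0.0222 ≈ 31.22 years.


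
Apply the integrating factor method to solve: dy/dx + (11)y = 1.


P(x) = 11, Q(x) = 1; integrating factor μ = e^(11x).
(μ y)' = e^(11x) ⇒ μ y = (1/11)e^(11x) + C.
Divide by μ: y = 1/11 + Ce^(-11x).


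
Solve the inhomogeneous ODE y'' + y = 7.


Homogeneous part: r² + 1 = 0 ⇒ r = ±1i, so y_h = C₁cos(x) + C₂sin(x).
Try constant y_p = A; plug in: 1A = 7 ⇒ A = 7.
General solution: y = C₁cos(x) + C₂sin(x) + 7.


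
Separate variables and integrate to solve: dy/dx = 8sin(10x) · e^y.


Separate: e^(-y) dy = 8sin(10x) dx.
Integrate: -e^(-y) = -(4/5)cos(10x) + C₀.
Rearrange: e^(-y) = (4/5)cos(10x) + C.


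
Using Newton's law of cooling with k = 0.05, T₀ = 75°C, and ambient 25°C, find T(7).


Newton's law: dT/dt = -k(T - T_a) has solution T(t) = T_a + (T₀ - T_a)e^(-kt).
Plug in T_a = 25, T₀ = 75, k = 0.05, t = 7: T(7) = 25 + (50)e^(-0.35) ≈ 60.2°C.


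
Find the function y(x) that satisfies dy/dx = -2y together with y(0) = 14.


General solution of y' = -2y is y = Ce^(-2x).
Apply y(0) = 14: C = 14.
Particular solution: y = 14e^(-2x).


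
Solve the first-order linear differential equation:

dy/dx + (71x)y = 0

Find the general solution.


P(x) = 71x ⇒ μ = e^((71/2)x²).
Q(x) = 0 so μ y is constant: y = Ce^(-(71/2)x²).


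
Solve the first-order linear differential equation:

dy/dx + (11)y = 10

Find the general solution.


P(x) = 11, Q(x) = 10; integrating factor μ = e^(11x).
(μ y)' = 10e^(11x) ⇒ μ y = (10/11)e^(11x) + C.
Divide by μ: y = 10/11 + Ce^(-11x).


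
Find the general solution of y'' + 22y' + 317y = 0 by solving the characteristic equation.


Characteristic equation: r² + 22r + 317 = 0.
Discriminant is negative; roots r = -11 ± 14i (complex conjugate pair).
General solution uses e^(α x)(C₁ cos(β x) + C₂ sin(β x)): y = e^(-11x)(C₁cos(14x) + C₂sin(14x)).


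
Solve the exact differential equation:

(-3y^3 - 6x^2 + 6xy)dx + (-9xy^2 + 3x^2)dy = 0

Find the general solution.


Check exactness: ∂M/∂y = -9y^2 + 6x and ∂N/∂x = -9y^2 + 6x; equal, so the equation is exact.
Integrate M with respect to x (treating y as constant): ∫M dx = -3xy^3 - 2x^3 + 3x^2y + h(y).
Differentiate w.r.t. y and set equal to N: all terms match, so h'(y) = 0 and h is a constant absorbed into C.
General solution: -3xy^3 - 2x^3 + 3x^2y = C.


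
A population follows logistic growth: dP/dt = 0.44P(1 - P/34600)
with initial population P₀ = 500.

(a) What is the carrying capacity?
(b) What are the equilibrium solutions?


Logistic ODE dP/dt = 0.44P(1 - P/34600) has equilibria where dP/dt = 0, i.e. P = 0 or P = 34600.
The coefficient (1 - P/K) = 0 when P = K, identifying K = 34600 as the carrying capacity.
(a) K = 34600; (b) equilibria P = 0 and P = 34600.


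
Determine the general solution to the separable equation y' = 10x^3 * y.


Separate variables: dy/y = 10x^3 dx.
Integrate: ln|y| = (5/2)x^4 + C₀.
Exponentiate: y = Ce^((5/2)x^4).


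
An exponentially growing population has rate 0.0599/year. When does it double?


Exponential growth: P(t) = P₀ e^(0.0599t). Set P(t)/P₀ = 2: e^(0.0599t) = 2.
Solve: t = ln(2)/0.0599 ≈ 11.57 years.


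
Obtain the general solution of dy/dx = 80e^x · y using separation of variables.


Separate variables: dy/y = 80e^x dx.
Integrate: ln|y| = 80e^x + C₀.
Exponentiate: y = Ce^(80e^x).


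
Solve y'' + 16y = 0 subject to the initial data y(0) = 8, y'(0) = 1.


Characteristic roots of r² + 16 = 0 are ±4i, so y = C₁cos(4x) + C₂sin(4x).
Apply y(0) = 8: C₁ = 8. Differentiate and apply y'(0) = 1: 4·C₂ = 1, so C₂ = 1/4.
Particular solution: y = 8cos(4x) + (1/4)sin(4x).


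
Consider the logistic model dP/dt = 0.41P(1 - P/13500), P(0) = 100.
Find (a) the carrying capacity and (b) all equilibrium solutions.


Logistic ODE dP/dt = 0.41P(1 - P/13500) has equilibria where dP/dt = 0, i.e. P = 0 or P = 13500.
The coefficient (1 - P/K) = 0 when P = K, identifying K = 13500 as the carrying capacity.
(a) K = 13500; (b) equilibria P = 0 and P = 13500.


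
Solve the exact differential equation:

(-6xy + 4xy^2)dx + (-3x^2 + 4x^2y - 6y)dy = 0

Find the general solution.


Check exactness: ∂M/∂y = -6x + 8xy and ∂N/∂x = -6x + 8xy; equal, so the equation is exact.
Integrate M with respect to x (treating y as constant): ∫M dx = -3x^2y + 2x^2y^2 + h(y).
Differentiate w.r.t. y and set equal to N: the x-dependent terms already match, leaving h'(y) = -6y. Integrate: h(y) = -3y^2.
So F(x,y) = -3x^2y + 2x^2y^2 - 3y^2.
General solution: -3x^2y + 2x^2y^2 - 3y^2 = C.


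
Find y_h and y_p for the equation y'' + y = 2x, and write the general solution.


Homogeneous: r² + 1 = 0 ⇒ r = ±1i, y_h = C₁cos(x) + C₂sin(x).
Polynomial forcing; try y_p = Ax + B. Then y_p'' + 1 y_p = 1(Ax + B) = 2x, so B = 0 and A = 2.
General solution: y = C₁cos(x) + C₂sin(x) + 2x.


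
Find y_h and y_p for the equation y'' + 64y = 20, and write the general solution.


Homogeneous part: r² + 64 = 0 ⇒ r = ±8i, so y_h = C₁cos(8x) + C₂sin(8x).
Try constant y_p = A; plug in: 64A = 20 ⇒ A = 5/16.
General solution: y = C₁cos(8x) + C₂sin(8x) + 5/16.


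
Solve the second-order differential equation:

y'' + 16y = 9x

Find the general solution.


Homogeneous: r² + 16 = 0 ⇒ r = ±4i, y_h = C₁cos(4x) + C₂sin(4x).
Polynomial forcing; try y_p = Ax + B. Then y_p'' + 16 y_p = 16(Ax + B) = 9x, so B = 0 and A = 9/16.
General solution: y = C₁cos(4x) + C₂sin(4x) + (9/16)x.


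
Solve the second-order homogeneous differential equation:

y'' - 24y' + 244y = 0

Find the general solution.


Characteristic equation: r² - 24r + 244 = 0.
Discriminant is negative; roots r = 12 ± 10i (complex conjugate pair).
General solution uses e^(α x)(C₁ cos(β x) + C₂ sin(β x)): y = e^(12x)(C₁cos(10x) + C₂sin(10x)).


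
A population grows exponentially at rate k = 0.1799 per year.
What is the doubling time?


Exponential growth: P(t) = P₀ e^(0.1799t). Set P(t)/P₀ = 2: e^(0.1799t) = 2.
Solve: t = ln(2)/0.1799 ≈ 3.85 years.


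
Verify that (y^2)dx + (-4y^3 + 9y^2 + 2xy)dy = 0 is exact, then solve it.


Check exactness: ∂M/∂y = 2y and ∂N/∂x = 2y; equal, so the equation is exact.
Integrate M with respect to x (treating y as constant): ∫M dx = xy^2 + h(y).
Differentiate w.r.t. y and set equal to N: the x-dependent terms already match, leaving h'(y) = -4y^3 + 9y^2. Integrate: h(y) = -y^4 + 3y^3.
So F(x,y) = -y^4 + 3y^3 + xy^2.
General solution: -y^4 + 3y^3 + xy^2 = C.


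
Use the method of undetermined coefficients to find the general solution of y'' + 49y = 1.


Homogeneous part: r² + 49 = 0 ⇒ r = ±7i, so y_h = C₁cos(7x) + C₂sin(7x).
Try constant y_p = A; plug in: 49A = 1 ⇒ A = 1/49.
General solution: y = C₁cos(7x) + C₂sin(7x) + 1/49.


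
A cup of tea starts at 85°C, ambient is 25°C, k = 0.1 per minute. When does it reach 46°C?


From T(t) = T_a + (T₀ - T_a)e^(-kt), set T(t) = 46:
(46 - 25) / (85 - 25) = e^(-0.1t), so t = -ln(0.350)/0.1 ≈ 10.5 minutes.


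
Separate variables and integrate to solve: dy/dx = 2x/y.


Separate variables: y dy = 2x dx.
Integrate both sides: y²/2 = x^2 + C₀.
Multiply by 2: y² = 2x^2 + C.


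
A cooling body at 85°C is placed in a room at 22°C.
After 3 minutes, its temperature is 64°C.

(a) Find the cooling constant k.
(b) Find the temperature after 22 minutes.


Newton's law: T(t) = T_a + (T₀ - T_a)e^(-kt).
(a) Use T(3) = 64: (64 - 22)/(85 - 22) = e^(-k·3), so k = -ln(0.667)/3 ≈ 0.1352.
(b) Apply k to t = 22: T(22) = 22 + (63)e^(-2.973) ≈ 25.2°C.


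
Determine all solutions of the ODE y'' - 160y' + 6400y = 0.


Characteristic equation: r² - 160r + 6400 = 0, i.e. (r - 80)² = 0.
Repeated root r = 80; include an x factor for the second linearly independent solution.
General solution: y = (C₁ + C₂x)e^(80x).


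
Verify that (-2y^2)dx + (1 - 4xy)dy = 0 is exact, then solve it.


Check exactness: ∂M/∂y = -4y and ∂N/∂x = -4y; equal, so the equation is exact.
Integrate M with respect to x (treating y as constant): ∫M dx = -2xy^2 + h(y).
Differentiate w.r.t. y and set equal to N: the x-dependent terms already match, leaving h'(y) = 1. Integrate: h(y) = y.
So F(x,y) = y - 2xy^2.
General solution: y - 2xy^2 = C.


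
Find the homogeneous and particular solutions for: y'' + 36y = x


Homogeneous: r² + 36 = 0 ⇒ r = ±6i, y_h = C₁cos(6x) + C₂sin(6x).
Polynomial forcing; try y_p = Ax + B. Then y_p'' + 36 y_p = 36(Ax + B) = x, so B = 0 and A = 1/36.
General solution: y = C₁cos(6x) + C₂sin(6x) + (1/36)x.


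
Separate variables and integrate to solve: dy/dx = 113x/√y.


Separate: √y dy = 113x dx.
Integrate: (2/3)y^(3/2) = (113/2)x² + C.


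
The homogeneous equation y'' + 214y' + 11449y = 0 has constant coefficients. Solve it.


Characteristic equation: r² + 214r + 11449 = 0, i.e. (r + 107)² = 0.
Repeated root r = -107; include an x factor for the second linearly independent solution.
General solution: y = (C₁ + C₂x)e^(-107x).


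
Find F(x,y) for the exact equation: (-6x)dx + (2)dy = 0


Check exactness: ∂M/∂y = 0 and ∂N/∂x = 0; equal, so the equation is exact.
Integrate M with respect to x (treating y as constant): ∫M dx = -3x^2 + h(y).
Differentiate w.r.t. y and set equal to N: the x-dependent terms already match, leaving h'(y) = 2. Integrate: h(y) = 2y.
So F(x,y) = 2y - 3x^2.
General solution: 2y - 3x^2 = C.


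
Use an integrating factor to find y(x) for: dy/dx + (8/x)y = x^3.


P(x) = 8/x ⇒ μ = x^8.
(x^8 y)' = x^8·x^3 = x^11.
Integrate: x^8 y = x^12/(12) + C.
Solve for y: y = (1/12)x^4 + C/x^8.


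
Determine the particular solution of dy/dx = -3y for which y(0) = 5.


General solution of y' = -3y is y = Ce^(-3x).
Apply y(0) = 5: C = 5.
Particular solution: y = 5e^(-3x).


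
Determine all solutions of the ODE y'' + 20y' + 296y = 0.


Characteristic equation: r² + 20r + 296 = 0.
Discriminant is negative; roots r = -10 ± 14i (complex conjugate pair).
General solution uses e^(α x)(C₁ cos(β x) + C₂ sin(β x)): y = e^(-10x)(C₁cos(14x) + C₂sin(14x)).


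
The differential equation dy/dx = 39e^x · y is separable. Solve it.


Separate variables: dy/y = 39e^x dx.
Integrate: ln|y| = 39e^x + C₀.
Exponentiate: y = Ce^(39e^x).


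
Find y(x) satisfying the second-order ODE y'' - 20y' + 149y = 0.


Characteristic equation: r² - 20r + 149 = 0.
Discriminant is negative; roots r = 10 ± 7i (complex conjugate pair).
General solution uses e^(α x)(C₁ cos(β x) + C₂ sin(β x)): y = e^(10x)(C₁cos(7x) + C₂sin(7x)).


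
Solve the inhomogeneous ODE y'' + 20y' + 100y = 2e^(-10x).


Characteristic polynomial (r + 10)² = 0; repeated root r = -10.
y_h = (C₁ + C₂x)e^(-10x). Forcing matches the repeated root (resonance), so try y_p = Ax² e^(-10x).
Substitute and solve for A: 2A = 2, so A = 1.
General solution: y = (C₁ + C₂x + x²)e^(-10x).


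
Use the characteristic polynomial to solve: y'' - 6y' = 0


Characteristic equation: r² - 6r = 0.
Factor: (r - 6)(r - 0) = 0 ⇒ r = 6, 0 (distinct real).
General solution: y = C₁e^(6x) + C₂.


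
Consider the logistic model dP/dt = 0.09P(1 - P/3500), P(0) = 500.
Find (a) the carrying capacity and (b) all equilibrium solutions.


Logistic ODE dP/dt = 0.09P(1 - P/3500) has equilibria where dP/dt = 0, i.e. P = 0 or P = 3500.
The coefficient (1 - P/K) = 0 when P = K, identifying K = 3500 as the carrying capacity.
(a) K = 3500; (b) equilibria P = 0 and P = 3500.


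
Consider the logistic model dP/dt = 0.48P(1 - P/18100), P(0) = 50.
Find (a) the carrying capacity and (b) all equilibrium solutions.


Logistic ODE dP/dt = 0.48P(1 - P/18100) has equilibria where dP/dt = 0, i.e. P = 0 or P = 18100.
The coefficient (1 - P/K) = 0 when P = K, identifying K = 18100 as the carrying capacity.
(a) K = 18100; (b) equilibria P = 0 and P = 18100.


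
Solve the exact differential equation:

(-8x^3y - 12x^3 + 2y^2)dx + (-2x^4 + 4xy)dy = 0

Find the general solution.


Check exactness: ∂M/∂y = -8x^3 + 4y and ∂N/∂x = -8x^3 + 4y; equal, so the equation is exact.
Integrate M with respect to x (treating y as constant): ∫M dx = -2x^4y - 3x^4 + 2xy^2 + h(y).
Differentiate w.r.t. y and set equal to N: all terms match, so h'(y) = 0 and h is a constant absorbed into C.
General solution: -2x^4y - 3x^4 + 2xy^2 = C.


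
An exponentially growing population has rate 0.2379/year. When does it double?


Exponential growth: P(t) = P₀ e^(0.2379t). Set P(t)/P₀ = 2: e^(0.2379t) = 2.
Solve: t = ln(2)/0.2379 ≈ 2.91 years.


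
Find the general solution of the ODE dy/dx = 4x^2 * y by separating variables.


Separate variables: dy/y = 4x^2 dx.
Integrate: ln|y| = (4/3)x^3 + C₀.
Exponentiate: y = Ce^((4/3)x^3).


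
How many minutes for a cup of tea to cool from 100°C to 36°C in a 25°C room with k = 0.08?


From T(t) = T_a + (T₀ - T_a)e^(-kt), set T(t) = 36:
(36 - 25) / (100 - 25) = e^(-0.08t), so t = -ln(0.147)/0.08 ≈ 24.0 minutes.


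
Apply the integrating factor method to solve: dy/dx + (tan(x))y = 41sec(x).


P(x) = tan(x) ⇒ μ = e^(∫tan(x)dx) = sec(x).
(sec(x) y)' = 41sec²(x) ⇒ sec(x) y = 41tan(x) + C.
Multiply by cos(x): y = 41sin(x) + C·cos(x).


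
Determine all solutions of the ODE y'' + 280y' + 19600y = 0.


Characteristic equation: r² + 280r + 19600 = 0, i.e. (r + 140)² = 0.
Repeated root r = -140; include an x factor for the second linearly independent solution.
General solution: y = (C₁ + C₂x)e^(-140x).


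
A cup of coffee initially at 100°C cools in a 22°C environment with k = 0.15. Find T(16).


Newton's law: dT/dt = -k(T - T_a) has solution T(t) = T_a + (T₀ - T_a)e^(-kt).
Plug in T_a = 22, T₀ = 100, k = 0.15, t = 16: T(16) = 22 + (78)e^(-2.40) ≈ 29.1°C.


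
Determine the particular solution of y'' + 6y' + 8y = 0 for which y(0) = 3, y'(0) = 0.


Characteristic roots of r² + 6r + 8 = 0 are -4, -2.
General solution y = c₁ e^(-4x) + c₂ e^(-2x).
Apply y(0) = 3: c₁ + c₂ = 3. Apply y'(0) = 0: -4 c₁ - 2 c₂ = 0.
Solve: c₁ = -3, c₂ = 6.
Particular solution: y = -3e^(-4x) + 6e^(-2x).


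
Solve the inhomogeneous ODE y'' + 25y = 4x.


Homogeneous: r² + 25 = 0 ⇒ r = ±5i, y_h = C₁cos(5x) + C₂sin(5x).
Polynomial forcing; try y_p = Ax + B. Then y_p'' + 25 y_p = 25(Ax + B) = 4x, so B = 0 and A = 4/25.
General solution: y = C₁cos(5x) + C₂sin(5x) + (4/25)x.


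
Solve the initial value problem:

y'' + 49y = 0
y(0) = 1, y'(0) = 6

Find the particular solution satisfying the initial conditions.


Characteristic roots of r² + 49 = 0 are ±7i, so y = C₁cos(7x) + C₂sin(7x).
Apply y(0) = 1: C₁ = 1. Differentiate and apply y'(0) = 6: 7·C₂ = 6, so C₂ = 6/7.
Particular solution: y = cos(7x) + (6/7)sin(7x).


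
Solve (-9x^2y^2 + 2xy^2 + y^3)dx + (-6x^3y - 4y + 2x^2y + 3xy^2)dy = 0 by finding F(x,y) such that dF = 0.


Check exactness: ∂M/∂y = -18x^2y + 4xy + 3y^2 and ∂N/∂x = -18x^2y + 4xy + 3y^2; equal, so the equation is exact.
Integrate M with respect to x (treating y as constant): ∫M dx = -3x^3y^2 + x^2y^2 + xy^3 + h(y).
Differentiate w.r.t. y and set equal to N: the x-dependent terms already match, leaving h'(y) = -4y. Integrate: h(y) = -2y^2.
So F(x,y) = -3x^3y^2 - 2y^2 + x^2y^2 + xy^3.
General solution: -3x^3y^2 - 2y^2 + x^2y^2 + xy^3 = C.


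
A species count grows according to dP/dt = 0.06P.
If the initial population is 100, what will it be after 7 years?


The ODE dP/dt = 0.06P has solution P(t) = P(0)e^(0.06t).
Substitute P(0) = 100 and t = 7: P(7) = 100 e^(0.42) ≈ 152.


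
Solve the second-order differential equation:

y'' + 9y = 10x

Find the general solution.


Homogeneous: r² + 9 = 0 ⇒ r = ±3i, y_h = C₁cos(3x) + C₂sin(3x).
Polynomial forcing; try y_p = Ax + B. Then y_p'' + 9 y_p = 9(Ax + B) = 10x, so B = 0 and A = 10/9.
General solution: y = C₁cos(3x) + C₂sin(3x) + (10/9)x.


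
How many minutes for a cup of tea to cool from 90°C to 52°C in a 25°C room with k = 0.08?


From T(t) = T_a + (T₀ - T_a)e^(-kt), set T(t) = 52:
(52 - 25) / (90 - 25) = e^(-0.08t), so t = -ln(0.415)/0.08 ≈ 11.0 minutes.


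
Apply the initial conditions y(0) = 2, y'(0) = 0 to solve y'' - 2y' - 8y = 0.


Characteristic roots of r² - 2r - 8 = 0 are -2, 4.
General solution y = c₁ e^(-2x) + c₂ e^(4x).
Apply y(0) = 2: c₁ + c₂ = 2. Apply y'(0) = 0: -2 c₁ + 4 c₂ = 0.
Solve: c₁ = 4/3, c₂ = 2/3.
Particular solution: y = (4/3)e^(-2x) + (2/3)e^(4x).


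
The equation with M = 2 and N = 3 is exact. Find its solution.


Check exactness: ∂M/∂y = 0 and ∂N/∂x = 0; equal, so the equation is exact.
Integrate M with respect to x (treating y as constant): ∫M dx = 2x + h(y).
Differentiate w.r.t. y and set equal to N: the x-dependent terms already match, leaving h'(y) = 3. Integrate: h(y) = 3y.
So F(x,y) = 3y + 2x.
General solution: 3y + 2x = C.


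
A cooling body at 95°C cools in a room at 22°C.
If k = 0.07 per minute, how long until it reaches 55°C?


From T(t) = T_a + (T₀ - T_a)e^(-kt), set T(t) = 55:
(55 - 22) / (95 - 22) = e^(-0.07t), so t = -ln(0.452)/0.07 ≈ 11.3 minutes.


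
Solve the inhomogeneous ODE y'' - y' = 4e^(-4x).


Characteristic roots of r² - r = 0 are 0, 1.
y_h = C₁ + C₂e^(x).
Forcing exponent -4 is not a characteristic root; try y_p = Ae^(-4x).
Substitute: A·(16 + (-1)·-4 + (0)) = A·20 = 4, so A = 1/5.
General solution: y = C₁ + C₂e^(x) + (1/5)e^(-4x).


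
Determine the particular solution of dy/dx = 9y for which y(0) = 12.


General solution of y' = 9y is y = Ce^(9x).
Apply y(0) = 12: C = 12.
Particular solution: y = 12e^(9x).


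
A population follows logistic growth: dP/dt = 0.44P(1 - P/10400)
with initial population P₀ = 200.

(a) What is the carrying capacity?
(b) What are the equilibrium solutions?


Logistic ODE dP/dt = 0.44P(1 - P/10400) has equilibria where dP/dt = 0, i.e. P = 0 or P = 10400.
The coefficient (1 - P/K) = 0 when P = K, identifying K = 10400 as the carrying capacity.
(a) K = 10400; (b) equilibria P = 0 and P = 10400.


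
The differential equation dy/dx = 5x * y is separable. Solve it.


Separate variables: dy/y = 5x dx.
Integrate: ln|y| = (5/2)x^2 + C₀.
Exponentiate: y = Ce^((5/2)x^2).


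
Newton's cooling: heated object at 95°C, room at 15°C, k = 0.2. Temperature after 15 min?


Newton's law: dT/dt = -k(T - T_a) has solution T(t) = T_a + (T₀ - T_a)e^(-kt).
Plug in T_a = 15, T₀ = 95, k = 0.2, t = 15: T(15) = 15 + (80)e^(-3.00) ≈ 19.0°C.
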